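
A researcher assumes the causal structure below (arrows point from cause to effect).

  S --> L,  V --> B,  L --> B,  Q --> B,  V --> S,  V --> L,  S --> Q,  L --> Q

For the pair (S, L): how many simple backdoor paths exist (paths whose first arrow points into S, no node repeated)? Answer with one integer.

A backdoor path from S to L is any simple undirected path whose first edge points into S (i.e. leaves S via a parent).
Parents of S: {V}.
Enumerating:
  P1: S <- V -> L
  P2: S <- V -> B <- L
  P3: S <- V -> B <- Q <- L
That exhausts the simple backdoor paths. Count: 3.

3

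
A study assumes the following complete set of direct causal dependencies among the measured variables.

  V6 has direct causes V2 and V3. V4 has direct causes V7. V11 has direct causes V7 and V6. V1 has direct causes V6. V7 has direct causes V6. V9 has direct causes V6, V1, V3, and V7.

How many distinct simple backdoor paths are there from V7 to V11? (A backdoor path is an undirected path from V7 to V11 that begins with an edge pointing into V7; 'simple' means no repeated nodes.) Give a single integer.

A backdoor path from V7 to V11 is any simple undirected path whose first edge points into V7 (i.e. leaves V7 via a parent).
Parents of V7: {V6}.
Enumerating:
  P1: V7 <- V6 -> V11
That exhausts the simple backdoor paths. Count: 1.

1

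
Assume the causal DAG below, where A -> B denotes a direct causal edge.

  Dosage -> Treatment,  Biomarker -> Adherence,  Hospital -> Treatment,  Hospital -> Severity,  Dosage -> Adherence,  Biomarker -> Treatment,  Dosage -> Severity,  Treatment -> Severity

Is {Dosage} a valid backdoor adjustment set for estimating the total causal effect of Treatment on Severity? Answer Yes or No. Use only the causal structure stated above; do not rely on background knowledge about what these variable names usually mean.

Backdoor paths from Treatment to Severity (paths whose first edge points into Treatment):
  P1: Treatment <- Hospital -> Severity
  P2: Treatment <- Dosage -> Severity
  P3: Treatment <- Biomarker -> Adherence <- Dosage -> Severity
Condition 1 (no descendant of Treatment in the set): holds — descendants of Treatment are {Severity}; none are in {Dosage}.
Condition 2 (every backdoor path blocked by {Dosage}):
  P1: open — no interior node is in the conditioning set.
  P2: blocked at fork node Dosage ∈ conditioning set.
  P3: blocked at collider Adherence (neither it nor any descendant is in the conditioning set).
{Dosage} does not satisfy the backdoor criterion.

No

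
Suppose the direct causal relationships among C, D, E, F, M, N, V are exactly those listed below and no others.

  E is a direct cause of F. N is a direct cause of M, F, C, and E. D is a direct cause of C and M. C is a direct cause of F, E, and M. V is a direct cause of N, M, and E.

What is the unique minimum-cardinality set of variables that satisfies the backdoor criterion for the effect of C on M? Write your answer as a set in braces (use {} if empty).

Variables eligible for adjustment (non-descendants of C, excluding C and M): {D, N, V}.
Backdoor paths from C to M:
  P1: C <- N <- V -> M
  P2: C <- N -> M
  P3: C <- N -> E <- V -> M
  P4: C <- N -> F <- E <- V -> M
  P5: C <- D -> M
The empty set is not sufficient: P1 (C <- N <- V -> M) has no collider blocking it and no conditioned non-collider, so it is open.
Try {D, N}:
  P1: blocked at chain node N ∈ conditioning set.
  P2: blocked at fork node N ∈ conditioning set.
  P3: blocked at fork node N ∈ conditioning set.
  P4: blocked at fork node N ∈ conditioning set.
  P5: blocked at fork node D ∈ conditioning set.
{D, N} contains no descendant of C and blocks every backdoor path.
Every element of {D, N} is needed (dropping D leaves P5 open; dropping N leaves P1 open), so no proper subset is valid.
Among all size-2 subsets of the eligible variables, only {D, N} blocks every backdoor path, so it is the unique smallest valid adjustment set.

{D, N}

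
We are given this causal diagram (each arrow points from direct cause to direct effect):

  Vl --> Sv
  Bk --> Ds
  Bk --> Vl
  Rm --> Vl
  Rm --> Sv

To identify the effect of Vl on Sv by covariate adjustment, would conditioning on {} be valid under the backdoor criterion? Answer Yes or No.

No

Backdoor paths from Vl to Sv (paths whose first edge points into Vl):
  P1: Vl <- Rm -> Sv
Condition 1 (no descendant of Vl in the set): holds — descendants of Vl are {Sv}; none are in {}.
Condition 2 (every backdoor path blocked by {}):
  P1: open — no interior node is in the conditioning set.
{} does not satisfy the backdoor criterion.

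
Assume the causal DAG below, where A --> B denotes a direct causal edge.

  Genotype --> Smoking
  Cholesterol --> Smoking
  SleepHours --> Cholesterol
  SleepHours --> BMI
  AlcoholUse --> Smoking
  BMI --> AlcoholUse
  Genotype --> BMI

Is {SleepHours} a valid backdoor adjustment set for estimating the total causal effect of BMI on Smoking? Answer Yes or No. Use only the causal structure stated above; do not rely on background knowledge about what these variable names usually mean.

Backdoor paths from BMI to Smoking (paths whose first edge points into BMI):
  P1: BMI <- SleepHours -> Cholesterol -> Smoking
  P2: BMI <- Genotype -> Smoking
Condition 1 (no descendant of BMI in the set): holds — descendants of BMI are {AlcoholUse, Smoking}; none are in {SleepHours}.
Condition 2 (every backdoor path blocked by {SleepHours}):
  P1: blocked at fork node SleepHours ∈ conditioning set.
  P2: open — no interior node is in the conditioning set.
{SleepHours} does not satisfy the backdoor criterion.

No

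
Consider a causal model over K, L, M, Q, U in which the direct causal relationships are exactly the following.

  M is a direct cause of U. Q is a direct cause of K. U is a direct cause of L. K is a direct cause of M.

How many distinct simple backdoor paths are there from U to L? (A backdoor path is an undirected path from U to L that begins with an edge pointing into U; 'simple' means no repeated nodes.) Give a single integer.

0

A backdoor path from U to L is any simple undirected path whose first edge points into U (i.e. leaves U via a parent).
Parents of U: {M}.
No simple path from any parent of U reaches L without revisiting U, so there are no backdoor paths.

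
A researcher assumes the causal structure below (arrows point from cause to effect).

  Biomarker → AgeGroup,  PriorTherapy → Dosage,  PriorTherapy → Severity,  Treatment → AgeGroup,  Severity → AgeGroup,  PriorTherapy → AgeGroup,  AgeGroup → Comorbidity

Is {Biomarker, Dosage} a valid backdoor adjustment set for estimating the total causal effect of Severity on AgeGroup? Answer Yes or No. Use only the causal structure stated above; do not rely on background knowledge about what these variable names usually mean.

Backdoor paths from Severity to AgeGroup (paths whose first edge points into Severity):
  P1: Severity <- PriorTherapy -> AgeGroup
Condition 1 (no descendant of Severity in the set): holds — descendants of Severity are {AgeGroup, Comorbidity}; none are in {Biomarker, Dosage}.
Condition 2 (every backdoor path blocked by {Biomarker, Dosage}):
  P1: open — no interior node is in the conditioning set.
{Biomarker, Dosage} does not satisfy the backdoor criterion.

No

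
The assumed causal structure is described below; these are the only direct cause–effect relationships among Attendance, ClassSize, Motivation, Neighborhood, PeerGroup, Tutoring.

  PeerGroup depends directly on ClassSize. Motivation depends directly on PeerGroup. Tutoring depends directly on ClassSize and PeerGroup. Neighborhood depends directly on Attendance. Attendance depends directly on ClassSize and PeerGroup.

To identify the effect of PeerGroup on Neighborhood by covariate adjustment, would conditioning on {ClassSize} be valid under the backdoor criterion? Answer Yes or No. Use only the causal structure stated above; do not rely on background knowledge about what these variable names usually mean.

Backdoor paths from PeerGroup to Neighborhood (paths whose first edge points into PeerGroup):
  P1: PeerGroup <- ClassSize -> Attendance -> Neighborhood
Condition 1 (no descendant of PeerGroup in the set): holds — descendants of PeerGroup are {Attendance, Motivation, Neighborhood, Tutoring}; none are in {ClassSize}.
Condition 2 (every backdoor path blocked by {ClassSize}):
  P1: blocked at fork node ClassSize ∈ conditioning set.
{ClassSize} satisfies the backdoor criterion.

Yes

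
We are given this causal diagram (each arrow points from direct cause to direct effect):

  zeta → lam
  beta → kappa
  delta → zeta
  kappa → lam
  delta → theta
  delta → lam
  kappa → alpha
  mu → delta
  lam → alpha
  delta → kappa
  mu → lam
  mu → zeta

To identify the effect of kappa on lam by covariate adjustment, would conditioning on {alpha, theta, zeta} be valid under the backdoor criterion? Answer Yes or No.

Backdoor paths from kappa to lam (paths whose first edge points into kappa):
  P1: kappa <- delta <- mu -> zeta -> lam
  P2: kappa <- delta <- mu -> lam
  P3: kappa <- delta -> zeta <- mu -> lam
  P4: kappa <- delta -> zeta -> lam
  P5: kappa <- delta -> lam
Condition 1 (no descendant of kappa in the set): FAILS — alpha is a descendant of kappa.
Condition 2 (every backdoor path blocked by {alpha, theta, zeta}):
  P1: blocked at chain node zeta ∈ conditioning set.
  P2: open — no interior node is in the conditioning set.
  P3: open — collider(s) zeta are conditioned on (or have a conditioned descendant) and no non-collider on the path is in the set.
  P4: blocked at chain node zeta ∈ conditioning set.
  P5: open — no interior node is in the conditioning set.
{alpha, theta, zeta} does not satisfy the backdoor criterion.

No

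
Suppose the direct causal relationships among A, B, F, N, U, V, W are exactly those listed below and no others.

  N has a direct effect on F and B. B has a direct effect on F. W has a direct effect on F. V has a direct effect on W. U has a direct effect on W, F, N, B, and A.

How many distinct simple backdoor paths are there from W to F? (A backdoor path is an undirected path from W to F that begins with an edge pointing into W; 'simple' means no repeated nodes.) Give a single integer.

A backdoor path from W to F is any simple undirected path whose first edge points into W (i.e. leaves W via a parent).
Parents of W: {U, V}.
Enumerating:
  P1: W <- U -> N -> B -> F
  P2: W <- U -> N -> F
  P3: W <- U -> B <- N -> F
  P4: W <- U -> B -> F
  P5: W <- U -> F
That exhausts the simple backdoor paths. Count: 5.

5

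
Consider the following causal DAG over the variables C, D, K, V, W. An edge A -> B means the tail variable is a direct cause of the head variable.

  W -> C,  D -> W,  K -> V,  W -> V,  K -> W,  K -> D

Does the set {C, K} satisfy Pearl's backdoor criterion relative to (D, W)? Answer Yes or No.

Backdoor paths from D to W (paths whose first edge points into D):
  P1: D <- K -> W
  P2: D <- K -> V <- W
Condition 1 (no descendant of D in the set): FAILS — C is a descendant of D.
Condition 2 (every backdoor path blocked by {C, K}):
  P1: blocked at fork node K ∈ conditioning set.
  P2: blocked at fork node K ∈ conditioning set.
{C, K} does not satisfy the backdoor criterion.

No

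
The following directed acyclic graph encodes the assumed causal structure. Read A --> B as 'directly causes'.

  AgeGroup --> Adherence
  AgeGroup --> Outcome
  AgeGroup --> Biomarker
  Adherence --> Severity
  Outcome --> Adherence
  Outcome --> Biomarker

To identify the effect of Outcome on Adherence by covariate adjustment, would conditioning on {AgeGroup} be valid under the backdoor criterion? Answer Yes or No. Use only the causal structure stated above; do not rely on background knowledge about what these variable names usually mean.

Backdoor paths from Outcome to Adherence (paths whose first edge points into Outcome):
  P1: Outcome <- AgeGroup -> Adherence
Condition 1 (no descendant of Outcome in the set): holds — descendants of Outcome are {Adherence, Biomarker, Severity}; none are in {AgeGroup}.
Condition 2 (every backdoor path blocked by {AgeGroup}):
  P1: blocked at fork node AgeGroup ∈ conditioning set.
{AgeGroup} satisfies the backdoor criterion.

Yes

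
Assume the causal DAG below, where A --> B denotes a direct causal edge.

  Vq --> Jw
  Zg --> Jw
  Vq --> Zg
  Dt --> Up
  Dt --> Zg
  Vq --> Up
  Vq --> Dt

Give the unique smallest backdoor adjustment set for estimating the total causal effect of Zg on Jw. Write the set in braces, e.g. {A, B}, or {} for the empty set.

{Vq}

Variables eligible for adjustment (non-descendants of Zg, excluding Zg and Jw): {Dt, Up, Vq}.
Backdoor paths from Zg to Jw:
  P1: Zg <- Vq -> Jw
  P2: Zg <- Dt <- Vq -> Jw
  P3: Zg <- Dt -> Up <- Vq -> Jw
The empty set is not sufficient: P1 (Zg <- Vq -> Jw) has no collider blocking it and no conditioned non-collider, so it is open.
Try {Vq}:
  P1: blocked at fork node Vq ∈ conditioning set.
  P2: blocked at fork node Vq ∈ conditioning set.
  P3: blocked at collider Up (neither it nor any descendant is in the conditioning set).
{Vq} contains no descendant of Zg and blocks every backdoor path.
No other singleton works — e.g. {Dt} leaves P1 open — so {Vq} is the unique smallest valid adjustment set.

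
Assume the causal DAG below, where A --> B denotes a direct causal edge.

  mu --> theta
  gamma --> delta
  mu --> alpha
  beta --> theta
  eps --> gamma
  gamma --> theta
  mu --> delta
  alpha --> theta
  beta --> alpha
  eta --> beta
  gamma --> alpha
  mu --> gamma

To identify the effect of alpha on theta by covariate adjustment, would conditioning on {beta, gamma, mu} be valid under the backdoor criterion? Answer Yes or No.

Backdoor paths from alpha to theta (paths whose first edge points into alpha):
  P1: alpha <- mu -> gamma -> theta
  P2: alpha <- mu -> delta <- gamma -> theta
  P3: alpha <- mu -> theta
  P4: alpha <- gamma <- mu -> theta
  P5: alpha <- gamma -> delta <- mu -> theta
  P6: alpha <- gamma -> theta
  P7: alpha <- beta -> theta
Condition 1 (no descendant of alpha in the set): holds — descendants of alpha are {theta}; none are in {beta, gamma, mu}.
Condition 2 (every backdoor path blocked by {beta, gamma, mu}):
  P1: blocked at fork node mu ∈ conditioning set.
  P2: blocked at fork node mu ∈ conditioning set.
  P3: blocked at fork node mu ∈ conditioning set.
  P4: blocked at chain node gamma ∈ conditioning set.
  P5: blocked at fork node gamma ∈ conditioning set.
  P6: blocked at fork node gamma ∈ conditioning set.
  P7: blocked at fork node beta ∈ conditioning set.
{beta, gamma, mu} satisfies the backdoor criterion.

Yes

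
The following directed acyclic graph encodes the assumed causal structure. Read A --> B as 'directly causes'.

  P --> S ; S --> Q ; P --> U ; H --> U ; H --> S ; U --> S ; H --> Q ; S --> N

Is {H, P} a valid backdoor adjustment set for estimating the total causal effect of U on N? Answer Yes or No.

Backdoor paths from U to N (paths whose first edge points into U):
  P1: U <- P -> S -> N
  P2: U <- H -> S -> N
  P3: U <- H -> Q <- S -> N
Condition 1 (no descendant of U in the set): holds — descendants of U are {N, Q, S}; none are in {H, P}.
Condition 2 (every backdoor path blocked by {H, P}):
  P1: blocked at fork node P ∈ conditioning set.
  P2: blocked at fork node H ∈ conditioning set.
  P3: blocked at fork node H ∈ conditioning set.
{H, P} satisfies the backdoor criterion.

Yes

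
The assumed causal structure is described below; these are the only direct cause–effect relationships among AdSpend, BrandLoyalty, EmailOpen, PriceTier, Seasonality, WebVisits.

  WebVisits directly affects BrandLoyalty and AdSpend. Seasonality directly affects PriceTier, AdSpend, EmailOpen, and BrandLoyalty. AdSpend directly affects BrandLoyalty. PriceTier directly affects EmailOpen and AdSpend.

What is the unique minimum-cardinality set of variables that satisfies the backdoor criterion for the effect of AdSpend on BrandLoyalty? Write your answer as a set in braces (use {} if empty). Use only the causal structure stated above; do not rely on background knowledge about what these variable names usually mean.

{Seasonality, WebVisits}

Variables eligible for adjustment (non-descendants of AdSpend, excluding AdSpend and BrandLoyalty): {EmailOpen, PriceTier, Seasonality, WebVisits}.
Backdoor paths from AdSpend to BrandLoyalty:
  P1: AdSpend <- Seasonality -> BrandLoyalty
  P2: AdSpend <- PriceTier <- Seasonality -> BrandLoyalty
  P3: AdSpend <- PriceTier -> EmailOpen <- Seasonality -> BrandLoyalty
  P4: AdSpend <- WebVisits -> BrandLoyalty
The empty set is not sufficient: P1 (AdSpend <- Seasonality -> BrandLoyalty) has no collider blocking it and no conditioned non-collider, so it is open.
Try {Seasonality, WebVisits}:
  P1: blocked at fork node Seasonality ∈ conditioning set.
  P2: blocked at fork node Seasonality ∈ conditioning set.
  P3: blocked at collider EmailOpen (neither it nor any descendant is in the conditioning set).
  P4: blocked at fork node WebVisits ∈ conditioning set.
{Seasonality, WebVisits} contains no descendant of AdSpend and blocks every backdoor path.
Every element of {Seasonality, WebVisits} is needed (dropping Seasonality leaves P1 open; dropping WebVisits leaves P4 open), so no proper subset is valid.
Among all size-2 subsets of the eligible variables, only {Seasonality, WebVisits} blocks every backdoor path, so it is the unique smallest valid adjustment set.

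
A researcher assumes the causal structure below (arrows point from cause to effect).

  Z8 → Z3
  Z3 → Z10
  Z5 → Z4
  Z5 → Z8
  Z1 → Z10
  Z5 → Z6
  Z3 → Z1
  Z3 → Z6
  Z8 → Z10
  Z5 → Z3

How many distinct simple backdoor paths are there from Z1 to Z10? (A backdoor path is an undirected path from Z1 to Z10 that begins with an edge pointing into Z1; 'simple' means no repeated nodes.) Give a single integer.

4

A backdoor path from Z1 to Z10 is any simple undirected path whose first edge points into Z1 (i.e. leaves Z1 via a parent).
Parents of Z1: {Z3}.
Enumerating:
  P1: Z1 <- Z3 <- Z5 -> Z8 -> Z10
  P2: Z1 <- Z3 <- Z8 -> Z10
  P3: Z1 <- Z3 -> Z6 <- Z5 -> Z8 -> Z10
  P4: Z1 <- Z3 -> Z10
That exhausts the simple backdoor paths. Count: 4.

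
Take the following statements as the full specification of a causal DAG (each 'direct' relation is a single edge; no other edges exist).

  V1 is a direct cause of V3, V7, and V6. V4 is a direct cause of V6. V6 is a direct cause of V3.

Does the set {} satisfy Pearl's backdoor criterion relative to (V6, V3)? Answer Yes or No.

No

Backdoor paths from V6 to V3 (paths whose first edge points into V6):
  P1: V6 <- V1 -> V3
Condition 1 (no descendant of V6 in the set): holds — descendants of V6 are {V3}; none are in {}.
Condition 2 (every backdoor path blocked by {}):
  P1: open — no interior node is in the conditioning set.
{} does not satisfy the backdoor criterion.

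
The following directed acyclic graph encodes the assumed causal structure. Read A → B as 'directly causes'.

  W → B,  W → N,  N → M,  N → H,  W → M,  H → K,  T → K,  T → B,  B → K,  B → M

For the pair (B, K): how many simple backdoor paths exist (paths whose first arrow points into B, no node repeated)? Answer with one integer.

3

A backdoor path from B to K is any simple undirected path whose first edge points into B (i.e. leaves B via a parent).
Parents of B: {T, W}.
Enumerating:
  P1: B <- W -> N -> H -> K
  P2: B <- W -> M <- N -> H -> K
  P3: B <- T -> K
That exhausts the simple backdoor paths. Count: 3.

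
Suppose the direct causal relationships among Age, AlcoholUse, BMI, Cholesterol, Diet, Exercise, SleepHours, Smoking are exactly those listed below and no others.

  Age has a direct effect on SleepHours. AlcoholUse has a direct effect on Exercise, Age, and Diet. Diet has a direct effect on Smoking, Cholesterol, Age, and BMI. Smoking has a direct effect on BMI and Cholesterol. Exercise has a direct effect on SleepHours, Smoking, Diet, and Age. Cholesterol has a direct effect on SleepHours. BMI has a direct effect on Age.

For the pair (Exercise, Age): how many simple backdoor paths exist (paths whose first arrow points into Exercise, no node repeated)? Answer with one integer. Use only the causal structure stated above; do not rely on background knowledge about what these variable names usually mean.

8

A backdoor path from Exercise to Age is any simple undirected path whose first edge points into Exercise (i.e. leaves Exercise via a parent).
Parents of Exercise: {AlcoholUse}.
Enumerating:
  P1: Exercise <- AlcoholUse -> Diet -> Smoking -> BMI -> Age
  P2: Exercise <- AlcoholUse -> Diet -> Smoking -> Cholesterol -> SleepHours <- Age
  P3: Exercise <- AlcoholUse -> Diet -> BMI <- Smoking -> Cholesterol -> SleepHours <- Age
  P4: Exercise <- AlcoholUse -> Diet -> BMI -> Age
  P5: Exercise <- AlcoholUse -> Diet -> Cholesterol <- Smoking -> BMI -> Age
  P6: Exercise <- AlcoholUse -> Diet -> Cholesterol -> SleepHours <- Age
  P7: Exercise <- AlcoholUse -> Diet -> Age
  P8: Exercise <- AlcoholUse -> Age
That exhausts the simple backdoor paths. Count: 8.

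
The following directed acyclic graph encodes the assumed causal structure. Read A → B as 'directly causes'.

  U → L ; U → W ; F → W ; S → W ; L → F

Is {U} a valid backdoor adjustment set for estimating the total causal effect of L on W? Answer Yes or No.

Yes

Backdoor paths from L to W (paths whose first edge points into L):
  P1: L <- U -> W
Condition 1 (no descendant of L in the set): holds — descendants of L are {F, W}; none are in {U}.
Condition 2 (every backdoor path blocked by {U}):
  P1: blocked at fork node U ∈ conditioning set.
{U} satisfies the backdoor criterion.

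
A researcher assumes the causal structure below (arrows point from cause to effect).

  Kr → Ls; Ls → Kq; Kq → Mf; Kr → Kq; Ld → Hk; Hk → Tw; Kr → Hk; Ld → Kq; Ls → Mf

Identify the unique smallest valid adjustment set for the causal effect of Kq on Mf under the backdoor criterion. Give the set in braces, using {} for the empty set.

Variables eligible for adjustment (non-descendants of Kq, excluding Kq and Mf): {Hk, Kr, Ld, Ls, Tw}.
Backdoor paths from Kq to Mf:
  P1: Kq <- Kr -> Ls -> Mf
  P2: Kq <- Ld -> Hk <- Kr -> Ls -> Mf
  P3: Kq <- Ls -> Mf
The empty set is not sufficient: P1 (Kq <- Kr -> Ls -> Mf) has no collider blocking it and no conditioned non-collider, so it is open.
Try {Ls}:
  P1: blocked at chain node Ls ∈ conditioning set.
  P2: blocked at collider Hk (neither it nor any descendant is in the conditioning set).
  P3: blocked at fork node Ls ∈ conditioning set.
{Ls} contains no descendant of Kq and blocks every backdoor path.
No other singleton works — e.g. {Kr} leaves P3 open — so {Ls} is the unique smallest valid adjustment set.

{Ls}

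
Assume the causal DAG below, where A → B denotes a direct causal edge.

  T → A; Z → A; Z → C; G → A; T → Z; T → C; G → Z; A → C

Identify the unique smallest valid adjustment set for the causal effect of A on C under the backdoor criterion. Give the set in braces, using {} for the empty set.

{T, Z}

Variables eligible for adjustment (non-descendants of A, excluding A and C): {G, T, Z}.
Backdoor paths from A to C:
  P1: A <- T -> Z -> C
  P2: A <- T -> C
  P3: A <- G -> Z <- T -> C
  P4: A <- G -> Z -> C
  P5: A <- Z <- T -> C
  P6: A <- Z -> C
The empty set is not sufficient: P1 (A <- T -> Z -> C) has no collider blocking it and no conditioned non-collider, so it is open.
Try {T, Z}:
  P1: blocked at fork node T ∈ conditioning set.
  P2: blocked at fork node T ∈ conditioning set.
  P3: blocked at fork node T ∈ conditioning set.
  P4: blocked at chain node Z ∈ conditioning set.
  P5: blocked at chain node Z ∈ conditioning set.
  P6: blocked at fork node Z ∈ conditioning set.
{T, Z} contains no descendant of A and blocks every backdoor path.
Every element of {T, Z} is needed (dropping T leaves P2 open; dropping Z leaves P4 open), so no proper subset is valid.
Among all size-2 subsets of the eligible variables, only {T, Z} blocks every backdoor path, so it is the unique smallest valid adjustment set.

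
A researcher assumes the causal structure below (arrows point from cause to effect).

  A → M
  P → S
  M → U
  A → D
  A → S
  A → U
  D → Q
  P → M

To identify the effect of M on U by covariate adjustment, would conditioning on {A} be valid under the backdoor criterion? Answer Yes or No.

Yes

Backdoor paths from M to U (paths whose first edge points into M):
  P1: M <- P -> S <- A -> U
  P2: M <- A -> U
Condition 1 (no descendant of M in the set): holds — descendants of M are {U}; none are in {A}.
Condition 2 (every backdoor path blocked by {A}):
  P1: blocked at collider S (neither it nor any descendant is in the conditioning set).
  P2: blocked at fork node A ∈ conditioning set.
{A} satisfies the backdoor criterion.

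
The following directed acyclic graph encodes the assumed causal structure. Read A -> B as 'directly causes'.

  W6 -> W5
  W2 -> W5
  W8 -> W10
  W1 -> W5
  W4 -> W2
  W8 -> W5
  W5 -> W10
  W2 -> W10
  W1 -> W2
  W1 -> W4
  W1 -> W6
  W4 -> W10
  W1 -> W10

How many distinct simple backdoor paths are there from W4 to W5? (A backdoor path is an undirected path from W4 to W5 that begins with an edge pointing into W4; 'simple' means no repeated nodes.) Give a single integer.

8

A backdoor path from W4 to W5 is any simple undirected path whose first edge points into W4 (i.e. leaves W4 via a parent).
Parents of W4: {W1}.
Enumerating:
  P1: W4 <- W1 -> W6 -> W5
  P2: W4 <- W1 -> W2 -> W5
  P3: W4 <- W1 -> W2 -> W10 <- W8 -> W5
  P4: W4 <- W1 -> W2 -> W10 <- W5
  P5: W4 <- W1 -> W5
  P6: W4 <- W1 -> W10 <- W8 -> W5
  P7: W4 <- W1 -> W10 <- W2 -> W5
  P8: W4 <- W1 -> W10 <- W5
That exhausts the simple backdoor paths. Count: 8.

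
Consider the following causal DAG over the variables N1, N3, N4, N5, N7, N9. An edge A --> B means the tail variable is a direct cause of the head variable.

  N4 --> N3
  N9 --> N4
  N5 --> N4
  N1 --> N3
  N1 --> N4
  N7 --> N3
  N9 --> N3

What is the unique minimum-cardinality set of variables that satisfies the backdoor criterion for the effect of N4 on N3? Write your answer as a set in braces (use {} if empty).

{N1, N9}

Variables eligible for adjustment (non-descendants of N4, excluding N4 and N3): {N1, N5, N7, N9}.
Backdoor paths from N4 to N3:
  P1: N4 <- N9 -> N3
  P2: N4 <- N1 -> N3
The empty set is not sufficient: P1 (N4 <- N9 -> N3) has no collider blocking it and no conditioned non-collider, so it is open.
Try {N1, N9}:
  P1: blocked at fork node N9 ∈ conditioning set.
  P2: blocked at fork node N1 ∈ conditioning set.
{N1, N9} contains no descendant of N4 and blocks every backdoor path.
Every element of {N1, N9} is needed (dropping N1 leaves P2 open; dropping N9 leaves P1 open), so no proper subset is valid.
Among all size-2 subsets of the eligible variables, only {N1, N9} blocks every backdoor path, so it is the unique smallest valid adjustment set.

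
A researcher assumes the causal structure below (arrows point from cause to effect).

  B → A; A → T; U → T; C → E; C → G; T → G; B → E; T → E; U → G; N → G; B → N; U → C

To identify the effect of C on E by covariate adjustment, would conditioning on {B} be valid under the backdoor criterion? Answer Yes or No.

No

Backdoor paths from C to E (paths whose first edge points into C):
  P1: C <- U -> T <- A <- B -> E
  P2: C <- U -> T -> E
  P3: C <- U -> T -> G <- N <- B -> E
  P4: C <- U -> G <- N <- B -> A -> T -> E
  P5: C <- U -> G <- N <- B -> E
  P6: C <- U -> G <- T <- A <- B -> E
  P7: C <- U -> G <- T -> E
Condition 1 (no descendant of C in the set): holds — descendants of C are {E, G}; none are in {B}.
Condition 2 (every backdoor path blocked by {B}):
  P1: blocked at collider T (neither it nor any descendant is in the conditioning set).
  P2: open — no interior node is in the conditioning set.
  P3: blocked at collider G (neither it nor any descendant is in the conditioning set).
  P4: blocked at collider G (neither it nor any descendant is in the conditioning set).
  P5: blocked at collider G (neither it nor any descendant is in the conditioning set).
  P6: blocked at collider G (neither it nor any descendant is in the conditioning set).
  P7: blocked at collider G (neither it nor any descendant is in the conditioning set).
{B} does not satisfy the backdoor criterion.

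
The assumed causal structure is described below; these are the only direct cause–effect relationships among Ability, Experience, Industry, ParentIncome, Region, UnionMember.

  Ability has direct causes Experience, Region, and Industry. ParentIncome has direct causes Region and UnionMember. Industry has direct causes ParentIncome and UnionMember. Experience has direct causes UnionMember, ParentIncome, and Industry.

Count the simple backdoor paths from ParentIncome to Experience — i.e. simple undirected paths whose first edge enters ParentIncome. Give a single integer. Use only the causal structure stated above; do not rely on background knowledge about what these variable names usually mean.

6

A backdoor path from ParentIncome to Experience is any simple undirected path whose first edge points into ParentIncome (i.e. leaves ParentIncome via a parent).
Parents of ParentIncome: {Region, UnionMember}.
Enumerating:
  P1: ParentIncome <- UnionMember -> Industry -> Experience
  P2: ParentIncome <- UnionMember -> Industry -> Ability <- Experience
  P3: ParentIncome <- UnionMember -> Experience
  P4: ParentIncome <- Region -> Ability <- Industry <- UnionMember -> Experience
  P5: ParentIncome <- Region -> Ability <- Industry -> Experience
  P6: ParentIncome <- Region -> Ability <- Experience
That exhausts the simple backdoor paths. Count: 6.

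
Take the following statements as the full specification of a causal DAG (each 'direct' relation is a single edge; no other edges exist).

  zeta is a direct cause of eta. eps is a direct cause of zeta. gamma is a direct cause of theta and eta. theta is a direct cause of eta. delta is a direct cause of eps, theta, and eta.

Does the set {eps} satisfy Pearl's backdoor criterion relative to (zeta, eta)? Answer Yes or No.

Backdoor paths from zeta to eta (paths whose first edge points into zeta):
  P1: zeta <- eps <- delta -> theta <- gamma -> eta
  P2: zeta <- eps <- delta -> theta -> eta
  P3: zeta <- eps <- delta -> eta
Condition 1 (no descendant of zeta in the set): holds — descendants of zeta are {eta}; none are in {eps}.
Condition 2 (every backdoor path blocked by {eps}):
  P1: blocked at chain node eps ∈ conditioning set.
  P2: blocked at chain node eps ∈ conditioning set.
  P3: blocked at chain node eps ∈ conditioning set.
{eps} satisfies the backdoor criterion.

Yes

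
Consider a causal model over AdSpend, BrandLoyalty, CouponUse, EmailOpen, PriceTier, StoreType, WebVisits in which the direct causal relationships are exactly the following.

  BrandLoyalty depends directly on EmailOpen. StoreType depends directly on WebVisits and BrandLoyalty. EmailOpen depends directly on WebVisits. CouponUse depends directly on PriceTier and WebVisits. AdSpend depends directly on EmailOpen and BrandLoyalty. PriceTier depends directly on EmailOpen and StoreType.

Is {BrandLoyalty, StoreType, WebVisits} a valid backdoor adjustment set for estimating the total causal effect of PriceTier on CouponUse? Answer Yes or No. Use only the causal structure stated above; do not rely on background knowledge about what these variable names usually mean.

Backdoor paths from PriceTier to CouponUse (paths whose first edge points into PriceTier):
  P1: PriceTier <- EmailOpen <- WebVisits -> CouponUse
  P2: PriceTier <- EmailOpen -> BrandLoyalty -> StoreType <- WebVisits -> CouponUse
  P3: PriceTier <- EmailOpen -> AdSpend <- BrandLoyalty -> StoreType <- WebVisits -> CouponUse
  P4: PriceTier <- StoreType <- WebVisits -> CouponUse
  P5: PriceTier <- StoreType <- BrandLoyalty <- EmailOpen <- WebVisits -> CouponUse
  P6: PriceTier <- StoreType <- BrandLoyalty -> AdSpend <- EmailOpen <- WebVisits -> CouponUse
Condition 1 (no descendant of PriceTier in the set): holds — descendants of PriceTier are {CouponUse}; none are in {BrandLoyalty, StoreType, WebVisits}.
Condition 2 (every backdoor path blocked by {BrandLoyalty, StoreType, WebVisits}):
  P1: blocked at fork node WebVisits ∈ conditioning set.
  P2: blocked at chain node BrandLoyalty ∈ conditioning set.
  P3: blocked at collider AdSpend (neither it nor any descendant is in the conditioning set).
  P4: blocked at chain node StoreType ∈ conditioning set.
  P5: blocked at chain node StoreType ∈ conditioning set.
  P6: blocked at chain node StoreType ∈ conditioning set.
{BrandLoyalty, StoreType, WebVisits} satisfies the backdoor criterion.

Yes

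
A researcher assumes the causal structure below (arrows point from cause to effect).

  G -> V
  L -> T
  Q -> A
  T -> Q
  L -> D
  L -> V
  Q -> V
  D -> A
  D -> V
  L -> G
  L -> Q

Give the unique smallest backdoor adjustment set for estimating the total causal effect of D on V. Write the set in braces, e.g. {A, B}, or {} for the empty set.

Variables eligible for adjustment (non-descendants of D, excluding D and V): {G, L, Q, T}.
Backdoor paths from D to V:
  P1: D <- L -> T -> Q -> V
  P2: D <- L -> Q -> V
  P3: D <- L -> G -> V
  P4: D <- L -> V
The empty set is not sufficient: P1 (D <- L -> T -> Q -> V) has no collider blocking it and no conditioned non-collider, so it is open.
Try {L}:
  P1: blocked at fork node L ∈ conditioning set.
  P2: blocked at fork node L ∈ conditioning set.
  P3: blocked at fork node L ∈ conditioning set.
  P4: blocked at fork node L ∈ conditioning set.
{L} contains no descendant of D and blocks every backdoor path.
No other singleton works — e.g. {T} leaves P2 open — so {L} is the unique smallest valid adjustment set.

{L}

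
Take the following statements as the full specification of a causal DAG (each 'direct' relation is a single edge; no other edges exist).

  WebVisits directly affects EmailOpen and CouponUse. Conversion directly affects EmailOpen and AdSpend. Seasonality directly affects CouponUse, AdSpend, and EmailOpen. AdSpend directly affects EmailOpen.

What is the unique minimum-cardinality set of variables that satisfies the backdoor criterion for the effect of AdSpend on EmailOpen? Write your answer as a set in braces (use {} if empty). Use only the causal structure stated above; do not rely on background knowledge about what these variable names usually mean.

{Conversion, Seasonality}

Variables eligible for adjustment (non-descendants of AdSpend, excluding AdSpend and EmailOpen): {Conversion, CouponUse, Seasonality, WebVisits}.
Backdoor paths from AdSpend to EmailOpen:
  P1: AdSpend <- Seasonality -> CouponUse <- WebVisits -> EmailOpen
  P2: AdSpend <- Seasonality -> EmailOpen
  P3: AdSpend <- Conversion -> EmailOpen
The empty set is not sufficient: P2 (AdSpend <- Seasonality -> EmailOpen) has no collider blocking it and no conditioned non-collider, so it is open.
Try {Conversion, Seasonality}:
  P1: blocked at fork node Seasonality ∈ conditioning set.
  P2: blocked at fork node Seasonality ∈ conditioning set.
  P3: blocked at fork node Conversion ∈ conditioning set.
{Conversion, Seasonality} contains no descendant of AdSpend and blocks every backdoor path.
Every element of {Conversion, Seasonality} is needed (dropping Conversion leaves P3 open; dropping Seasonality leaves P2 open), so no proper subset is valid.
Among all size-2 subsets of the eligible variables, only {Conversion, Seasonality} blocks every backdoor path, so it is the unique smallest valid adjustment set.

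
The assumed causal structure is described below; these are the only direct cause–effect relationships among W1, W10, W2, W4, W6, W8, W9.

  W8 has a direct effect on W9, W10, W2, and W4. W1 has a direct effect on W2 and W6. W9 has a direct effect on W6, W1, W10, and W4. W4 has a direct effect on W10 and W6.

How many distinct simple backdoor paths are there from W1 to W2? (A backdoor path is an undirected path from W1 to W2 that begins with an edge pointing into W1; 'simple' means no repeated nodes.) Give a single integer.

A backdoor path from W1 to W2 is any simple undirected path whose first edge points into W1 (i.e. leaves W1 via a parent).
Parents of W1: {W9}.
Enumerating:
  P1: W1 <- W9 <- W8 -> W2
  P2: W1 <- W9 -> W4 <- W8 -> W2
  P3: W1 <- W9 -> W4 -> W10 <- W8 -> W2
  P4: W1 <- W9 -> W10 <- W8 -> W2
  P5: W1 <- W9 -> W10 <- W4 <- W8 -> W2
  P6: W1 <- W9 -> W6 <- W4 <- W8 -> W2
  P7: W1 <- W9 -> W6 <- W4 -> W10 <- W8 -> W2
That exhausts the simple backdoor paths. Count: 7.

7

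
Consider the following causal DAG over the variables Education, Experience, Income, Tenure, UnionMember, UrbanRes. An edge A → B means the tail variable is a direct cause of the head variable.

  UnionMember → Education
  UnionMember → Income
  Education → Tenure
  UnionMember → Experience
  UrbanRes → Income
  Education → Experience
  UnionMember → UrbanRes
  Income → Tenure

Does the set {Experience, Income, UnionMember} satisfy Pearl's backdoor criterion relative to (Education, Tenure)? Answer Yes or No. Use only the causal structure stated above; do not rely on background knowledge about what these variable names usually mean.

No

Backdoor paths from Education to Tenure (paths whose first edge points into Education):
  P1: Education <- UnionMember -> UrbanRes -> Income -> Tenure
  P2: Education <- UnionMember -> Income -> Tenure
Condition 1 (no descendant of Education in the set): FAILS — Experience is a descendant of Education.
Condition 2 (every backdoor path blocked by {Experience, Income, UnionMember}):
  P1: blocked at fork node UnionMember ∈ conditioning set.
  P2: blocked at fork node UnionMember ∈ conditioning set.
{Experience, Income, UnionMember} does not satisfy the backdoor criterion.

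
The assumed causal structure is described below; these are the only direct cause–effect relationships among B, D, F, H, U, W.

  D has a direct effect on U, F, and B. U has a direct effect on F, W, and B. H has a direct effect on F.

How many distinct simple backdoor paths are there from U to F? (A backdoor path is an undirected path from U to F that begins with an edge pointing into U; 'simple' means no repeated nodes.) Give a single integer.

1

A backdoor path from U to F is any simple undirected path whose first edge points into U (i.e. leaves U via a parent).
Parents of U: {D}.
Enumerating:
  P1: U <- D -> F
That exhausts the simple backdoor paths. Count: 1.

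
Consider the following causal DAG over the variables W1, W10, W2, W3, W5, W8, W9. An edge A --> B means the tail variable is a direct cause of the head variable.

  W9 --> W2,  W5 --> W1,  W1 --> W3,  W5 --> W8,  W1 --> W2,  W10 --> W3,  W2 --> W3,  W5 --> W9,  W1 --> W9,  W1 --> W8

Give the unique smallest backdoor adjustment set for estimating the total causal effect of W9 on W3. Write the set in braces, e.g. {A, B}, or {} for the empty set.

Variables eligible for adjustment (non-descendants of W9, excluding W9 and W3): {W1, W10, W5, W8}.
Backdoor paths from W9 to W3:
  P1: W9 <- W5 -> W1 -> W2 -> W3
  P2: W9 <- W5 -> W1 -> W3
  P3: W9 <- W5 -> W8 <- W1 -> W2 -> W3
  P4: W9 <- W5 -> W8 <- W1 -> W3
  P5: W9 <- W1 -> W2 -> W3
  P6: W9 <- W1 -> W3
The empty set is not sufficient: P1 (W9 <- W5 -> W1 -> W2 -> W3) has no collider blocking it and no conditioned non-collider, so it is open.
Try {W1}:
  P1: blocked at chain node W1 ∈ conditioning set.
  P2: blocked at chain node W1 ∈ conditioning set.
  P3: blocked at collider W8 (neither it nor any descendant is in the conditioning set).
  P4: blocked at collider W8 (neither it nor any descendant is in the conditioning set).
  P5: blocked at fork node W1 ∈ conditioning set.
  P6: blocked at fork node W1 ∈ conditioning set.
{W1} contains no descendant of W9 and blocks every backdoor path.
No other singleton works — e.g. {W5} leaves P5 open — so {W1} is the unique smallest valid adjustment set.

{W1}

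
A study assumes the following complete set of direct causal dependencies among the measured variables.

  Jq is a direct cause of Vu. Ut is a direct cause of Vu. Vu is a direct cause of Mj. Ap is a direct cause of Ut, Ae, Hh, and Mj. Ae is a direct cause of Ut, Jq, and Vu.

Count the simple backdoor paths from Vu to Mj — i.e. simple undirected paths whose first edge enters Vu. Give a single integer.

A backdoor path from Vu to Mj is any simple undirected path whose first edge points into Vu (i.e. leaves Vu via a parent).
Parents of Vu: {Ae, Jq, Ut}.
Enumerating:
  P1: Vu <- Ae <- Ap -> Mj
  P2: Vu <- Ae -> Ut <- Ap -> Mj
  P3: Vu <- Ut <- Ap -> Mj
  P4: Vu <- Ut <- Ae <- Ap -> Mj
  P5: Vu <- Jq <- Ae <- Ap -> Mj
  P6: Vu <- Jq <- Ae -> Ut <- Ap -> Mj
That exhausts the simple backdoor paths. Count: 6.

6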